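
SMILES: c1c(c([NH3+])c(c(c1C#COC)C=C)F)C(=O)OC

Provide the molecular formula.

Heavy atoms from the SMILES: 13 C, 1 F, 1 N, 3 O.
Implicit hydrogens by atom environment:
  5 × C (aromatic): no H
  3 × C: no H
  3 × O: no H
  2 × C: 3 H each → 6
  1 × C: 2 H
  1 × C (aromatic): 1 H
  1 × C: 1 H
  1 × F: no H
  1 × N (charge +1): 3 H
  Total hydrogens = 13.
Net charge +1.
Molecular formula: C13H13FNO3+

C13H13FNO3+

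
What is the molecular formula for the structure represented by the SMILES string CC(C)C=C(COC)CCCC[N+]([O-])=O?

Heavy atoms from the SMILES: 11 C, 1 N, 3 O.
Implicit hydrogens by atom environment:
  5 × C: 2 H each → 10
  3 × C: 3 H each → 9
  2 × C: 1 H each → 2
  2 × O: no H
  1 × C: no H
  1 × N (charge +1): no H
  1 × O (charge -1): no H
  Total hydrogens = 21.
Molecular formula: C11H21NO3

C11H21NO3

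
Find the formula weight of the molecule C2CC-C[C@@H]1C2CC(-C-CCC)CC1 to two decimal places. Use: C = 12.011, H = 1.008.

Molecular formula: C14H26.
M = 14×12.011 + 26×1.008 = 194.36 g/mol.

194.36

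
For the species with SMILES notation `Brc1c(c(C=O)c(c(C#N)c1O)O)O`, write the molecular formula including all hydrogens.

Heavy atoms from the SMILES: 1 Br, 8 C, 1 N, 4 O.
Implicit hydrogens by atom environment:
  6 × C (aromatic): no H
  3 × O: 1 H each → 3
  1 × Br: no H
  1 × C: 1 H
  1 × C: no H
  1 × N: no H
  1 × O: no H
  Total hydrogens = 4.
Molecular formula: C8H4BrNO4

C8H4BrNO4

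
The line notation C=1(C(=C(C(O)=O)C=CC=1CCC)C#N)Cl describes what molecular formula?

Heavy atoms from the SMILES: 11 C, 1 Cl, 1 N, 2 O.
Implicit hydrogens by atom environment:
  4 × C (aromatic): no H
  2 × C: 2 H each → 4
  2 × C (aromatic): 1 H each → 2
  2 × C: no H
  1 × C: 3 H
  1 × Cl: no H
  1 × N: no H
  1 × O: 1 H
  1 × O: no H
  Total hydrogens = 10.
Molecular formula: C11H10ClNO2

C11H10ClNO2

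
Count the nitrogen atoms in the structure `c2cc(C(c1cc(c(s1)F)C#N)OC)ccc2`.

The symbol for nitrogen appears 1 time in the SMILES.

1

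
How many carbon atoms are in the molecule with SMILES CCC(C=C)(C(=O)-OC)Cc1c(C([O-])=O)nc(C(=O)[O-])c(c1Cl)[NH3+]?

15

The symbol for carbon appears 15 times in the SMILES. Lowercase c denotes aromatic carbon and counts toward C.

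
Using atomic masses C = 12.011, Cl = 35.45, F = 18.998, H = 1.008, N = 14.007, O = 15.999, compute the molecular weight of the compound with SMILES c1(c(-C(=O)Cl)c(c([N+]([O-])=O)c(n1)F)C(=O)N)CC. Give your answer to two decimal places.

275.62

Molecular formula: C9H7ClFN3O4.
M = 9×12.011 + 1×35.45 + 1×18.998 + 7×1.008 + 3×14.007 + 4×15.999 = 275.62 g/mol.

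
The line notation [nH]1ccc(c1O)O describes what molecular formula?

Heavy atoms from the SMILES: 4 C, 1 N, 2 O.
Implicit hydrogens by atom environment:
  2 × C (aromatic): 1 H each → 2
  2 × C (aromatic): no H
  2 × O: 1 H each → 2
  1 × N (aromatic): 1 H
  Total hydrogens = 5.
Molecular formula: C4H5NO2

C4H5NO2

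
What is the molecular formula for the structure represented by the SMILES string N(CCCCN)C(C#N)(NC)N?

Heavy atoms from the SMILES: 7 C, 5 N.
Implicit hydrogens by atom environment:
  4 × C: 2 H each → 8
  2 × C: no H
  2 × N: 2 H each → 4
  2 × N: 1 H each → 2
  1 × C: 3 H
  1 × N: no H
  Total hydrogens = 17.
Molecular formula: C7H17N5

C7H17N5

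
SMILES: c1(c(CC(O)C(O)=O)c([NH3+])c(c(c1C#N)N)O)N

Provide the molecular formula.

Heavy atoms from the SMILES: 10 C, 4 N, 4 O.
Implicit hydrogens by atom environment:
  6 × C (aromatic): no H
  3 × O: 1 H each → 3
  2 × C: no H
  2 × N: 2 H each → 4
  1 × C: 2 H
  1 × C: 1 H
  1 × N (charge +1): 3 H
  1 × N: no H
  1 × O: no H
  Total hydrogens = 13.
Net charge +1.
Molecular formula: C10H13N4O4+

C10H13N4O4+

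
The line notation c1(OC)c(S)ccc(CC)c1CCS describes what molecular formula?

Heavy atoms from the SMILES: 11 C, 1 O, 2 S.
Implicit hydrogens by atom environment:
  4 × C (aromatic): no H
  3 × C: 2 H each → 6
  2 × C: 3 H each → 6
  2 × C (aromatic): 1 H each → 2
  2 × S: 1 H each → 2
  1 × O: no H
  Total hydrogens = 16.
Molecular formula: C11H16OS2

C11H16OS2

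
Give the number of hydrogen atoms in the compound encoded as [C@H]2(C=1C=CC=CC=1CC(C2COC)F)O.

Hydrogens are implicit in SMILES; fill each atom to its normal valence:
  4 × C (aromatic): 1 H each → 4
  3 × C: 1 H each → 3
  2 × C: 2 H each → 4
  2 × C (aromatic): no H
  1 × C: 3 H
  1 × F: no H
  1 × O: 1 H
  1 × O: no H
  Total hydrogens = 15.

15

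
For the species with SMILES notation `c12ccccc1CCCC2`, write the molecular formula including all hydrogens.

C10H12

Heavy atoms from the SMILES: 10 C.
Implicit hydrogens by atom environment:
  4 × C: 2 H each → 8
  4 × C (aromatic): 1 H each → 4
  2 × C (aromatic): no H
  Total hydrogens = 12.
Molecular formula: C10H12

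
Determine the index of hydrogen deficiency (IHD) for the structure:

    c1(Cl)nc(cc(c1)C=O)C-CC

Molecular formula from the SMILES: C9H10ClNO.
DoU = (2C + 2 + N − H − X)/2 = (2·9 + 2 + 1 − 10 − 1)/2 = 10/2 = 5.
(Structurally: 1 ring(s) + 4 π bond(s) = 5.)

5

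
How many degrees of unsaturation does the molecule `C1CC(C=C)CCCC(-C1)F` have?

2

Molecular formula from the SMILES: C10H17F.
DoU = (2C + 2 + N − H − X)/2 = (2·10 + 2 + 0 − 17 − 1)/2 = 4/2 = 2.
(Structurally: 1 ring(s) + 1 π bond(s) = 2.)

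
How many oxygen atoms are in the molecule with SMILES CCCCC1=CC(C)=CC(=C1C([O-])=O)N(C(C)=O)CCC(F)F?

The symbol for oxygen appears 3 times in the SMILES.

3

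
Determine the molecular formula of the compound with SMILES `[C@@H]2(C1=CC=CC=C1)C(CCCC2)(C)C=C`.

Heavy atoms from the SMILES: 15 C.
Implicit hydrogens by atom environment:
  5 × C: 2 H each → 10
  5 × C (aromatic): 1 H each → 5
  2 × C: 1 H each → 2
  1 × C: 3 H
  1 × C: no H
  1 × C (aromatic): no H
  Total hydrogens = 20.
Molecular formula: C15H20

C15H20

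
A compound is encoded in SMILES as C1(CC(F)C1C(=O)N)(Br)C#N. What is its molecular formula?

C6H6BrFN2O

Heavy atoms from the SMILES: 1 Br, 6 C, 1 F, 2 N, 1 O.
Implicit hydrogens by atom environment:
  3 × C: no H
  2 × C: 1 H each → 2
  1 × Br: no H
  1 × C: 2 H
  1 × F: no H
  1 × N: 2 H
  1 × N: no H
  1 × O: no H
  Total hydrogens = 6.
Molecular formula: C6H6BrFN2O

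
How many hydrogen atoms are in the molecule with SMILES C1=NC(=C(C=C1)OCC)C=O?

Hydrogens are implicit in SMILES; fill each atom to its normal valence:
  3 × C (aromatic): 1 H each → 3
  2 × C (aromatic): no H
  2 × O: no H
  1 × C: 3 H
  1 × C: 2 H
  1 × C: 1 H
  1 × N (aromatic): no H
  Total hydrogens = 9.

9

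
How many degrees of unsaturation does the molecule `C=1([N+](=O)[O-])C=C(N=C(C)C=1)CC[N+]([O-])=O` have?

6

Molecular formula from the SMILES: C8H9N3O4.
DoU = (2C + 2 + N − H − X)/2 = (2·8 + 2 + 3 − 9 − 0)/2 = 12/2 = 6.
(Structurally: 1 ring(s) + 5 π bond(s) = 6.)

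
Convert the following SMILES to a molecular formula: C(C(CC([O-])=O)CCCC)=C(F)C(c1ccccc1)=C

C17H20FO2-

Heavy atoms from the SMILES: 17 C, 1 F, 2 O.
Implicit hydrogens by atom environment:
  5 × C: 2 H each → 10
  5 × C (aromatic): 1 H each → 5
  3 × C: no H
  2 × C: 1 H each → 2
  1 × C: 3 H
  1 × C (aromatic): no H
  1 × F: no H
  1 × O: no H
  1 × O (charge -1): no H
  Total hydrogens = 20.
Net charge -1.
Molecular formula: C17H20FO2-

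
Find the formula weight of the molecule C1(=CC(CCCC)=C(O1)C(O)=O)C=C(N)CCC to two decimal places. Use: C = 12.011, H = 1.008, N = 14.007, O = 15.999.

Molecular formula: C14H21NO3.
M = 14×12.011 + 21×1.008 + 1×14.007 + 3×15.999 = 251.33 g/mol.

251.33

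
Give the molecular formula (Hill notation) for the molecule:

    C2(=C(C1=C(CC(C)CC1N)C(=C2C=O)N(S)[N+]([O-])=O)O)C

C13H17N3O4S

Heavy atoms from the SMILES: 13 C, 3 N, 4 O, 1 S.
Implicit hydrogens by atom environment:
  6 × C (aromatic): no H
  3 × C: 1 H each → 3
  2 × C: 3 H each → 6
  2 × C: 2 H each → 4
  2 × O: no H
  1 × N: 2 H
  1 × N: no H
  1 × N (charge +1): no H
  1 × O: 1 H
  1 × O (charge -1): no H
  1 × S: 1 H
  Total hydrogens = 17.
Molecular formula: C13H17N3O4S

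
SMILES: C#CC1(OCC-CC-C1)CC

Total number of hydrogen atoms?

16

Hydrogens are implicit in SMILES; fill each atom to its normal valence:
  6 × C: 2 H each → 12
  2 × C: no H
  1 × C: 3 H
  1 × C: 1 H
  1 × O: no H
  Total hydrogens = 16.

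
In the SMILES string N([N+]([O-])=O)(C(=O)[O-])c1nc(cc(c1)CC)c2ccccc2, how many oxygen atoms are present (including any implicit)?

4

The symbol for oxygen appears 4 times in the SMILES.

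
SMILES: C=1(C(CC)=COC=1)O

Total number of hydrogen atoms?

8

Hydrogens are implicit in SMILES; fill each atom to its normal valence:
  2 × C (aromatic): 1 H each → 2
  2 × C (aromatic): no H
  1 × C: 3 H
  1 × C: 2 H
  1 × O: 1 H
  1 × O (aromatic): no H
  Total hydrogens = 8.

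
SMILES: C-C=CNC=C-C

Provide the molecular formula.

C6H11N

Heavy atoms from the SMILES: 6 C, 1 N.
Implicit hydrogens by atom environment:
  4 × C: 1 H each → 4
  2 × C: 3 H each → 6
  1 × N: 1 H
  Total hydrogens = 11.
Molecular formula: C6H11N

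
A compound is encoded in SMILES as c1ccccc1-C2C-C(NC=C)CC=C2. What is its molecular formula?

Heavy atoms from the SMILES: 14 C, 1 N.
Implicit hydrogens by atom environment:
  5 × C: 1 H each → 5
  5 × C (aromatic): 1 H each → 5
  3 × C: 2 H each → 6
  1 × C (aromatic): no H
  1 × N: 1 H
  Total hydrogens = 17.
Molecular formula: C14H17N

C14H17N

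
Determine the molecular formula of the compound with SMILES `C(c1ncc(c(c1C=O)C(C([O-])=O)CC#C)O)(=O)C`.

Heavy atoms from the SMILES: 13 C, 1 N, 5 O.
Implicit hydrogens by atom environment:
  4 × C (aromatic): no H
  3 × C: 1 H each → 3
  3 × C: no H
  3 × O: no H
  1 × C: 3 H
  1 × C: 2 H
  1 × C (aromatic): 1 H
  1 × N (aromatic): no H
  1 × O: 1 H
  1 × O (charge -1): no H
  Total hydrogens = 10.
Net charge -1.
Molecular formula: C13H10NO5-

C13H10NO5-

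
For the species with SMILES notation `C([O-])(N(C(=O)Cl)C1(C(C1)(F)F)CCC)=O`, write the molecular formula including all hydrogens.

C8H9ClF2NO3-

Heavy atoms from the SMILES: 8 C, 1 Cl, 2 F, 1 N, 3 O.
Implicit hydrogens by atom environment:
  4 × C: no H
  3 × C: 2 H each → 6
  2 × F: no H
  2 × O: no H
  1 × C: 3 H
  1 × Cl: no H
  1 × N: no H
  1 × O (charge -1): no H
  Total hydrogens = 9.
Net charge -1.
Molecular formula: C8H9ClF2NO3-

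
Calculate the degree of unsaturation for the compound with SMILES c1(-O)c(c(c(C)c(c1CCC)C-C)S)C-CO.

Molecular formula from the SMILES: C14H22O2S.
DoU = (2C + 2 + N − H − X)/2 = (2·14 + 2 + 0 − 22 − 0)/2 = 8/2 = 4.
(Structurally: 1 ring(s) + 3 π bond(s) = 4.)

4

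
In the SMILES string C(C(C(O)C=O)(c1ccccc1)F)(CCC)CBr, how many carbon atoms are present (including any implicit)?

14

The symbol for carbon appears 14 times in the SMILES. Lowercase c denotes aromatic carbon and counts toward C.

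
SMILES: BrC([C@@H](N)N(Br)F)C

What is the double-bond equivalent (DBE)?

0

Molecular formula from the SMILES: C3H7Br2FN2.
DoU = (2C + 2 + N − H − X)/2 = (2·3 + 2 + 2 − 7 − 3)/2 = 0/2 = 0.
(Structurally: 0 ring(s) + 0 π bond(s) = 0.)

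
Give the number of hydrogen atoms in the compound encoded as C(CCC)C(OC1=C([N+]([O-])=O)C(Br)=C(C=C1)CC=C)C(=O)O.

18

Hydrogens are implicit in SMILES; fill each atom to its normal valence:
  5 × C: 2 H each → 10
  4 × C (aromatic): no H
  3 × O: no H
  2 × C (aromatic): 1 H each → 2
  2 × C: 1 H each → 2
  1 × Br: no H
  1 × C: 3 H
  1 × C: no H
  1 × N (charge +1): no H
  1 × O: 1 H
  1 × O (charge -1): no H
  Total hydrogens = 18.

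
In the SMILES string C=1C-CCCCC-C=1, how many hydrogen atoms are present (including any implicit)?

Hydrogens are implicit in SMILES; fill each atom to its normal valence:
  6 × C: 2 H each → 12
  2 × C: 1 H each → 2
  Total hydrogens = 14.

14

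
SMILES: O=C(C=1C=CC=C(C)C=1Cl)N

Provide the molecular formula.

Heavy atoms from the SMILES: 8 C, 1 Cl, 1 N, 1 O.
Implicit hydrogens by atom environment:
  3 × C (aromatic): 1 H each → 3
  3 × C (aromatic): no H
  1 × C: 3 H
  1 × C: no H
  1 × Cl: no H
  1 × N: 2 H
  1 × O: no H
  Total hydrogens = 8.
Molecular formula: C8H8ClNO

C8H8ClNO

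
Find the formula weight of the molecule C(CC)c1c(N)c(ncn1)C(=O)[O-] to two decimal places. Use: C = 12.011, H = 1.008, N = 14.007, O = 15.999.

180.19

Molecular formula: C8H10N3O2-.
M = 8×12.011 + 10×1.008 + 3×14.007 + 2×15.999 = 180.19 g/mol.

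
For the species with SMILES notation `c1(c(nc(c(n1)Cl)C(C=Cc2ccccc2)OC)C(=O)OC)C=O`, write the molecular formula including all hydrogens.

Heavy atoms from the SMILES: 17 C, 1 Cl, 2 N, 4 O.
Implicit hydrogens by atom environment:
  5 × C (aromatic): 1 H each → 5
  5 × C (aromatic): no H
  4 × C: 1 H each → 4
  4 × O: no H
  2 × C: 3 H each → 6
  2 × N (aromatic): no H
  1 × C: no H
  1 × Cl: no H
  Total hydrogens = 15.
Molecular formula: C17H15ClN2O4

C17H15ClN2O4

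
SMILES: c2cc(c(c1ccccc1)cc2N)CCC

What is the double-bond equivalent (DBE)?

8

Molecular formula from the SMILES: C15H17N.
DoU = (2C + 2 + N − H − X)/2 = (2·15 + 2 + 1 − 17 − 0)/2 = 16/2 = 8.
(Structurally: 2 ring(s) + 6 π bond(s) = 8.)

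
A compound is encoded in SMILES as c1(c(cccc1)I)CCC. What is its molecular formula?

Heavy atoms from the SMILES: 9 C, 1 I.
Implicit hydrogens by atom environment:
  4 × C (aromatic): 1 H each → 4
  2 × C: 2 H each → 4
  2 × C (aromatic): no H
  1 × C: 3 H
  1 × I: no H
  Total hydrogens = 11.
Molecular formula: C9H11I

C9H11I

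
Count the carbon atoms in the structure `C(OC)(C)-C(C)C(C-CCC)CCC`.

The symbol for carbon appears 13 times in the SMILES.

13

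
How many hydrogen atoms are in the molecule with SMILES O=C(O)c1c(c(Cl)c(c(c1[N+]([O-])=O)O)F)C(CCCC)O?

Hydrogens are implicit in SMILES; fill each atom to its normal valence:
  6 × C (aromatic): no H
  3 × C: 2 H each → 6
  3 × O: 1 H each → 3
  2 × O: no H
  1 × C: 3 H
  1 × C: 1 H
  1 × C: no H
  1 × Cl: no H
  1 × F: no H
  1 × N (charge +1): no H
  1 × O (charge -1): no H
  Total hydrogens = 13.

13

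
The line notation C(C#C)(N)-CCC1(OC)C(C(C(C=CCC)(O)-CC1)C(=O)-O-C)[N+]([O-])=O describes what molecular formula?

Heavy atoms from the SMILES: 18 C, 2 N, 6 O.
Implicit hydrogens by atom environment:
  6 × C: 1 H each → 6
  5 × C: 2 H each → 10
  4 × C: no H
  4 × O: no H
  3 × C: 3 H each → 9
  1 × N: 2 H
  1 × N (charge +1): no H
  1 × O: 1 H
  1 × O (charge -1): no H
  Total hydrogens = 28.
Molecular formula: C18H28N2O6

C18H28N2O6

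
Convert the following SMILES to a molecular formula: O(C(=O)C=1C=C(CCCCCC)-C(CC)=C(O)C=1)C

C16H24O3

Heavy atoms from the SMILES: 16 C, 3 O.
Implicit hydrogens by atom environment:
  6 × C: 2 H each → 12
  4 × C (aromatic): no H
  3 × C: 3 H each → 9
  2 × C (aromatic): 1 H each → 2
  2 × O: no H
  1 × C: no H
  1 × O: 1 H
  Total hydrogens = 24.
Molecular formula: C16H24O3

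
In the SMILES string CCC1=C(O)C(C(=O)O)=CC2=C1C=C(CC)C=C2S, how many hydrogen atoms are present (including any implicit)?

Hydrogens are implicit in SMILES; fill each atom to its normal valence:
  7 × C (aromatic): no H
  3 × C (aromatic): 1 H each → 3
  2 × C: 3 H each → 6
  2 × C: 2 H each → 4
  2 × O: 1 H each → 2
  1 × C: no H
  1 × O: no H
  1 × S: 1 H
  Total hydrogens = 16.

16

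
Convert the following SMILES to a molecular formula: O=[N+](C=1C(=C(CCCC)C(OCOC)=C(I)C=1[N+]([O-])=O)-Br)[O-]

Heavy atoms from the SMILES: 1 Br, 12 C, 1 I, 2 N, 6 O.
Implicit hydrogens by atom environment:
  6 × C (aromatic): no H
  4 × C: 2 H each → 8
  4 × O: no H
  2 × C: 3 H each → 6
  2 × N (charge +1): no H
  2 × O (charge -1): no H
  1 × Br: no H
  1 × I: no H
  Total hydrogens = 14.
Molecular formula: C12H14BrIN2O6

C12H14BrIN2O6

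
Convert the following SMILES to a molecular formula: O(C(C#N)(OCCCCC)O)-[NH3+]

C7H15N2O3+

Heavy atoms from the SMILES: 7 C, 2 N, 3 O.
Implicit hydrogens by atom environment:
  4 × C: 2 H each → 8
  2 × C: no H
  2 × O: no H
  1 × C: 3 H
  1 × N (charge +1): 3 H
  1 × N: no H
  1 × O: 1 H
  Total hydrogens = 15.
Net charge +1.
Molecular formula: C7H15N2O3+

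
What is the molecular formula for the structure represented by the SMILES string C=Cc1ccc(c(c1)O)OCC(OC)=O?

C11H12O4

Heavy atoms from the SMILES: 11 C, 4 O.
Implicit hydrogens by atom environment:
  3 × C (aromatic): 1 H each → 3
  3 × C (aromatic): no H
  3 × O: no H
  2 × C: 2 H each → 4
  1 × C: 3 H
  1 × C: 1 H
  1 × C: no H
  1 × O: 1 H
  Total hydrogens = 12.
Molecular formula: C11H12O4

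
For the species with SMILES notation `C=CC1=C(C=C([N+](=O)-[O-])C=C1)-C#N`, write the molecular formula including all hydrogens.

C9H6N2O2

Heavy atoms from the SMILES: 9 C, 2 N, 2 O.
Implicit hydrogens by atom environment:
  3 × C (aromatic): 1 H each → 3
  3 × C (aromatic): no H
  1 × C: 2 H
  1 × C: 1 H
  1 × C: no H
  1 × N: no H
  1 × N (charge +1): no H
  1 × O: no H
  1 × O (charge -1): no H
  Total hydrogens = 6.
Molecular formula: C9H6N2O2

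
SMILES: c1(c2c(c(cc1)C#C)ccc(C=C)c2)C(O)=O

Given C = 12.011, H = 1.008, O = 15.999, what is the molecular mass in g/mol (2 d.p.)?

222.24

Molecular formula: C15H10O2.
M = 15×12.011 + 10×1.008 + 2×15.999 = 222.24 g/mol.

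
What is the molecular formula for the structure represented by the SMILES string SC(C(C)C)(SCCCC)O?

Heavy atoms from the SMILES: 8 C, 1 O, 2 S.
Implicit hydrogens by atom environment:
  3 × C: 3 H each → 9
  3 × C: 2 H each → 6
  1 × C: 1 H
  1 × C: no H
  1 × O: 1 H
  1 × S: 1 H
  1 × S: no H
  Total hydrogens = 18.
Molecular formula: C8H18OS2

C8H18OS2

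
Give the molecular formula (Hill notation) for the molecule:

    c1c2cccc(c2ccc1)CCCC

C14H16

Heavy atoms from the SMILES: 14 C.
Implicit hydrogens by atom environment:
  7 × C (aromatic): 1 H each → 7
  3 × C: 2 H each → 6
  3 × C (aromatic): no H
  1 × C: 3 H
  Total hydrogens = 16.
Molecular formula: C14H16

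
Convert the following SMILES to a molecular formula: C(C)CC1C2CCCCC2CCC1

Heavy atoms from the SMILES: 13 C.
Implicit hydrogens by atom environment:
  9 × C: 2 H each → 18
  3 × C: 1 H each → 3
  1 × C: 3 H
  Total hydrogens = 24.
Molecular formula: C13H24

C13H24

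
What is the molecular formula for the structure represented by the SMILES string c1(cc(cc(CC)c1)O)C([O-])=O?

C9H9O3-

Heavy atoms from the SMILES: 9 C, 3 O.
Implicit hydrogens by atom environment:
  3 × C (aromatic): 1 H each → 3
  3 × C (aromatic): no H
  1 × C: 3 H
  1 × C: 2 H
  1 × C: no H
  1 × O: 1 H
  1 × O: no H
  1 × O (charge -1): no H
  Total hydrogens = 9.
Net charge -1.
Molecular formula: C9H9O3-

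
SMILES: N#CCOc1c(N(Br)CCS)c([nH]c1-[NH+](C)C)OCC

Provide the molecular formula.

Heavy atoms from the SMILES: 1 Br, 12 C, 4 N, 2 O, 1 S.
Implicit hydrogens by atom environment:
  4 × C: 2 H each → 8
  4 × C (aromatic): no H
  3 × C: 3 H each → 9
  2 × N: no H
  2 × O: no H
  1 × Br: no H
  1 × C: no H
  1 × N (aromatic): 1 H
  1 × N (charge +1): 1 H
  1 × S: 1 H
  Total hydrogens = 20.
Net charge +1.
Molecular formula: C12H20BrN4O2S+

C12H20BrN4O2S+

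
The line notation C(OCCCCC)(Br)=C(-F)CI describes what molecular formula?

Heavy atoms from the SMILES: 1 Br, 8 C, 1 F, 1 I, 1 O.
Implicit hydrogens by atom environment:
  5 × C: 2 H each → 10
  2 × C: no H
  1 × Br: no H
  1 × C: 3 H
  1 × F: no H
  1 × I: no H
  1 × O: no H
  Total hydrogens = 13.
Molecular formula: C8H13BrFIO

C8H13BrFIO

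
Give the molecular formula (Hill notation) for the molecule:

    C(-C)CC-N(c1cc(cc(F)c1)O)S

C10H14FNOS

Heavy atoms from the SMILES: 10 C, 1 F, 1 N, 1 O, 1 S.
Implicit hydrogens by atom environment:
  3 × C: 2 H each → 6
  3 × C (aromatic): 1 H each → 3
  3 × C (aromatic): no H
  1 × C: 3 H
  1 × F: no H
  1 × N: no H
  1 × O: 1 H
  1 × S: 1 H
  Total hydrogens = 14.
Molecular formula: C10H14FNOS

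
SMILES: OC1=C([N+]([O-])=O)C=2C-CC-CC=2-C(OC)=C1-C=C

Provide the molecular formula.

Heavy atoms from the SMILES: 13 C, 1 N, 4 O.
Implicit hydrogens by atom environment:
  6 × C (aromatic): no H
  5 × C: 2 H each → 10
  2 × O: no H
  1 × C: 3 H
  1 × C: 1 H
  1 × N (charge +1): no H
  1 × O: 1 H
  1 × O (charge -1): no H
  Total hydrogens = 15.
Molecular formula: C13H15NO4

C13H15NO4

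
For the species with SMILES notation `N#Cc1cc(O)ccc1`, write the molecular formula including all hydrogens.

C7H5NO

Heavy atoms from the SMILES: 7 C, 1 N, 1 O.
Implicit hydrogens by atom environment:
  4 × C (aromatic): 1 H each → 4
  2 × C (aromatic): no H
  1 × C: no H
  1 × N: no H
  1 × O: 1 H
  Total hydrogens = 5.
Molecular formula: C7H5NO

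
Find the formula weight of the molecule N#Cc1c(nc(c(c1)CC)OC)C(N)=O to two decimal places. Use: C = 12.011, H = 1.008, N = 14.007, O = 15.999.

205.22

Molecular formula: C10H11N3O2.
M = 10×12.011 + 11×1.008 + 3×14.007 + 2×15.999 = 205.22 g/mol.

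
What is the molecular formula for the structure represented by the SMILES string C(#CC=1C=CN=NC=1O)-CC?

Heavy atoms from the SMILES: 8 C, 2 N, 1 O.
Implicit hydrogens by atom environment:
  2 × C (aromatic): 1 H each → 2
  2 × C (aromatic): no H
  2 × C: no H
  2 × N (aromatic): no H
  1 × C: 3 H
  1 × C: 2 H
  1 × O: 1 H
  Total hydrogens = 8.
Molecular formula: C8H8N2O

C8H8N2O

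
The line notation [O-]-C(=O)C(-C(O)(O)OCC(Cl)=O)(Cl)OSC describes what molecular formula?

C6H7Cl2O7S-

Heavy atoms from the SMILES: 6 C, 2 Cl, 7 O, 1 S.
Implicit hydrogens by atom environment:
  4 × C: no H
  4 × O: no H
  2 × Cl: no H
  2 × O: 1 H each → 2
  1 × C: 3 H
  1 × C: 2 H
  1 × O (charge -1): no H
  1 × S: no H
  Total hydrogens = 7.
Net charge -1.
Molecular formula: C6H7Cl2O7S-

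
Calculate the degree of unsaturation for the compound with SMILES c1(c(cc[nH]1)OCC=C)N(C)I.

4

Molecular formula from the SMILES: C8H11IN2O.
DoU = (2C + 2 + N − H − X)/2 = (2·8 + 2 + 2 − 11 − 1)/2 = 8/2 = 4.
(Structurally: 1 ring(s) + 3 π bond(s) = 4.)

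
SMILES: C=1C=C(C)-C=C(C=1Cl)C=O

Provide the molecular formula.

C8H7ClO

Heavy atoms from the SMILES: 8 C, 1 Cl, 1 O.
Implicit hydrogens by atom environment:
  3 × C (aromatic): 1 H each → 3
  3 × C (aromatic): no H
  1 × C: 3 H
  1 × C: 1 H
  1 × Cl: no H
  1 × O: no H
  Total hydrogens = 7.
Molecular formula: C8H7ClO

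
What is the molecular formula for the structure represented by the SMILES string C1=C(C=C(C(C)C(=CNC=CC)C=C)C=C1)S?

C15H19NS

Heavy atoms from the SMILES: 15 C, 1 N, 1 S.
Implicit hydrogens by atom environment:
  5 × C: 1 H each → 5
  4 × C (aromatic): 1 H each → 4
  2 × C: 3 H each → 6
  2 × C (aromatic): no H
  1 × C: 2 H
  1 × C: no H
  1 × N: 1 H
  1 × S: 1 H
  Total hydrogens = 19.
Molecular formula: C15H19NS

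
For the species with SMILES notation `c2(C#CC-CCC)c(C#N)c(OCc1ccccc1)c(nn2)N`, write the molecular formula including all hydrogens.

C18H18N4O

Heavy atoms from the SMILES: 18 C, 4 N, 1 O.
Implicit hydrogens by atom environment:
  5 × C (aromatic): 1 H each → 5
  5 × C (aromatic): no H
  4 × C: 2 H each → 8
  3 × C: no H
  2 × N (aromatic): no H
  1 × C: 3 H
  1 × N: 2 H
  1 × N: no H
  1 × O: no H
  Total hydrogens = 18.
Molecular formula: C18H18N4O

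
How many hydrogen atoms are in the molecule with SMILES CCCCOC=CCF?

Hydrogens are implicit in SMILES; fill each atom to its normal valence:
  4 × C: 2 H each → 8
  2 × C: 1 H each → 2
  1 × C: 3 H
  1 × F: no H
  1 × O: no H
  Total hydrogens = 13.

13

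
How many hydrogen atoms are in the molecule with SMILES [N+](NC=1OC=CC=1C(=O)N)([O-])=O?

Hydrogens are implicit in SMILES; fill each atom to its normal valence:
  2 × C (aromatic): 1 H each → 2
  2 × C (aromatic): no H
  2 × O: no H
  1 × C: no H
  1 × N: 2 H
  1 × N: 1 H
  1 × N (charge +1): no H
  1 × O (aromatic): no H
  1 × O (charge -1): no H
  Total hydrogens = 5.

5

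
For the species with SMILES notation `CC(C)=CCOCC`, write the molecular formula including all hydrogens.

Heavy atoms from the SMILES: 7 C, 1 O.
Implicit hydrogens by atom environment:
  3 × C: 3 H each → 9
  2 × C: 2 H each → 4
  1 × C: 1 H
  1 × C: no H
  1 × O: no H
  Total hydrogens = 14.
Molecular formula: C7H14O

C7H14O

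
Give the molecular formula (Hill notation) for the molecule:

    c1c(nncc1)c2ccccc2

C10H8N2

Heavy atoms from the SMILES: 10 C, 2 N.
Implicit hydrogens by atom environment:
  8 × C (aromatic): 1 H each → 8
  2 × C (aromatic): no H
  2 × N (aromatic): no H
  Total hydrogens = 8.
Molecular formula: C10H8N2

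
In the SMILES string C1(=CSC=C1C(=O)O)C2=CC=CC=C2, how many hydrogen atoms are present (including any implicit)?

8

Hydrogens are implicit in SMILES; fill each atom to its normal valence:
  7 × C (aromatic): 1 H each → 7
  3 × C (aromatic): no H
  1 × C: no H
  1 × O: 1 H
  1 × O: no H
  1 × S (aromatic): no H
  Total hydrogens = 8.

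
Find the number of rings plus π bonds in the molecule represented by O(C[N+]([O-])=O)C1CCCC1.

Molecular formula from the SMILES: C6H11NO3.
DoU = (2C + 2 + N − H − X)/2 = (2·6 + 2 + 1 − 11 − 0)/2 = 4/2 = 2.
(Structurally: 1 ring(s) + 1 π bond(s) = 2.)

2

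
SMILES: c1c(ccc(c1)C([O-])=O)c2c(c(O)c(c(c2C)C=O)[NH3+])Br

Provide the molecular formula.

Heavy atoms from the SMILES: 1 Br, 15 C, 1 N, 4 O.
Implicit hydrogens by atom environment:
  8 × C (aromatic): no H
  4 × C (aromatic): 1 H each → 4
  2 × O: no H
  1 × Br: no H
  1 × C: 3 H
  1 × C: 1 H
  1 × C: no H
  1 × N (charge +1): 3 H
  1 × O: 1 H
  1 × O (charge -1): no H
  Total hydrogens = 12.
Molecular formula: C15H12BrNO4

C15H12BrNO4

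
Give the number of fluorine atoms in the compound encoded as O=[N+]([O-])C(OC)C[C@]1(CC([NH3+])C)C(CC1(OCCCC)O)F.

The symbol for fluorine appears 1 time in the SMILES.

1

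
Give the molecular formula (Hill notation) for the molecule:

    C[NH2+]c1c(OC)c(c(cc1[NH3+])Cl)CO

[C9H15ClN2O2]2+

Heavy atoms from the SMILES: 9 C, 1 Cl, 2 N, 2 O.
Implicit hydrogens by atom environment:
  5 × C (aromatic): no H
  2 × C: 3 H each → 6
  1 × C: 2 H
  1 × C (aromatic): 1 H
  1 × Cl: no H
  1 × N (charge +1): 3 H
  1 × N (charge +1): 2 H
  1 × O: 1 H
  1 × O: no H
  Total hydrogens = 15.
Net charge +2.
Molecular formula: [C9H15ClN2O2]2+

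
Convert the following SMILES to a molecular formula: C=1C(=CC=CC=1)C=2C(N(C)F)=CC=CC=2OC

C14H14FNO

Heavy atoms from the SMILES: 14 C, 1 F, 1 N, 1 O.
Implicit hydrogens by atom environment:
  8 × C (aromatic): 1 H each → 8
  4 × C (aromatic): no H
  2 × C: 3 H each → 6
  1 × F: no H
  1 × N: no H
  1 × O: no H
  Total hydrogens = 14.
Molecular formula: C14H14FNO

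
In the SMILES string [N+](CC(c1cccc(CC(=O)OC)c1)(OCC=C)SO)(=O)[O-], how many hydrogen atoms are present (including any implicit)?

17

Hydrogens are implicit in SMILES; fill each atom to its normal valence:
  4 × C: 2 H each → 8
  4 × C (aromatic): 1 H each → 4
  4 × O: no H
  2 × C: no H
  2 × C (aromatic): no H
  1 × C: 3 H
  1 × C: 1 H
  1 × N (charge +1): no H
  1 × O: 1 H
  1 × O (charge -1): no H
  1 × S: no H
  Total hydrogens = 17.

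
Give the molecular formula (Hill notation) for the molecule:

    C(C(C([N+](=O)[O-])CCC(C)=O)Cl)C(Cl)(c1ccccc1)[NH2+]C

Heavy atoms from the SMILES: 15 C, 2 Cl, 2 N, 3 O.
Implicit hydrogens by atom environment:
  5 × C (aromatic): 1 H each → 5
  3 × C: 2 H each → 6
  2 × C: 3 H each → 6
  2 × C: 1 H each → 2
  2 × C: no H
  2 × Cl: no H
  2 × O: no H
  1 × C (aromatic): no H
  1 × N (charge +1): 2 H
  1 × N (charge +1): no H
  1 × O (charge -1): no H
  Total hydrogens = 21.
Net charge +1.
Molecular formula: C15H21Cl2N2O3+

C15H21Cl2N2O3+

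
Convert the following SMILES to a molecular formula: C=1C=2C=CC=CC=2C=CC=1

C10H8

Heavy atoms from the SMILES: 10 C.
Implicit hydrogens by atom environment:
  8 × C (aromatic): 1 H each → 8
  2 × C (aromatic): no H
  Total hydrogens = 8.
Molecular formula: C10H8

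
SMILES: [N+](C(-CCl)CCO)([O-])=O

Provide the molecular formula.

Heavy atoms from the SMILES: 4 C, 1 Cl, 1 N, 3 O.
Implicit hydrogens by atom environment:
  3 × C: 2 H each → 6
  1 × C: 1 H
  1 × Cl: no H
  1 × N (charge +1): no H
  1 × O: 1 H
  1 × O: no H
  1 × O (charge -1): no H
  Total hydrogens = 8.
Molecular formula: C4H8ClNO3

C4H8ClNO3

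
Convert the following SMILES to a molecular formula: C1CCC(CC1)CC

C8H16

Heavy atoms from the SMILES: 8 C.
Implicit hydrogens by atom environment:
  6 × C: 2 H each → 12
  1 × C: 3 H
  1 × C: 1 H
  Total hydrogens = 16.
Molecular formula: C8H16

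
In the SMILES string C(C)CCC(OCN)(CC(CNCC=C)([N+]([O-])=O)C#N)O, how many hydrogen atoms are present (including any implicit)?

24

Hydrogens are implicit in SMILES; fill each atom to its normal valence:
  8 × C: 2 H each → 16
  3 × C: no H
  2 × O: no H
  1 × C: 3 H
  1 × C: 1 H
  1 × N: 2 H
  1 × N: 1 H
  1 × N: no H
  1 × N (charge +1): no H
  1 × O: 1 H
  1 × O (charge -1): no H
  Total hydrogens = 24.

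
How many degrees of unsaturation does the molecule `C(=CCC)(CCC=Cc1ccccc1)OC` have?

Molecular formula from the SMILES: C15H20O.
DoU = (2C + 2 + N − H − X)/2 = (2·15 + 2 + 0 − 20 − 0)/2 = 12/2 = 6.
(Structurally: 1 ring(s) + 5 π bond(s) = 6.)

6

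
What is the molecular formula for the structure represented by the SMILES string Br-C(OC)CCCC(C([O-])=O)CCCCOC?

C12H22BrO4-

Heavy atoms from the SMILES: 1 Br, 12 C, 4 O.
Implicit hydrogens by atom environment:
  7 × C: 2 H each → 14
  3 × O: no H
  2 × C: 3 H each → 6
  2 × C: 1 H each → 2
  1 × Br: no H
  1 × C: no H
  1 × O (charge -1): no H
  Total hydrogens = 22.
Net charge -1.
Molecular formula: C12H22BrO4-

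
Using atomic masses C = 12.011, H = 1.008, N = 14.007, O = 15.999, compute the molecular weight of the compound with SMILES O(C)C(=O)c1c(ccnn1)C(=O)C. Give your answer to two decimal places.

180.16

Molecular formula: C8H8N2O3.
M = 8×12.011 + 8×1.008 + 2×14.007 + 3×15.999 = 180.16 g/mol.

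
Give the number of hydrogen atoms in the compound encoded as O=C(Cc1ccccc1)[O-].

Hydrogens are implicit in SMILES; fill each atom to its normal valence:
  5 × C (aromatic): 1 H each → 5
  1 × C: 2 H
  1 × C (aromatic): no H
  1 × C: no H
  1 × O: no H
  1 × O (charge -1): no H
  Total hydrogens = 7.

7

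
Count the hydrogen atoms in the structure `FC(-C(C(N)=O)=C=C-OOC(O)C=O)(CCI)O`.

Hydrogens are implicit in SMILES; fill each atom to its normal valence:
  4 × C: no H
  4 × O: no H
  3 × C: 1 H each → 3
  2 × C: 2 H each → 4
  2 × O: 1 H each → 2
  1 × F: no H
  1 × I: no H
  1 × N: 2 H
  Total hydrogens = 11.

11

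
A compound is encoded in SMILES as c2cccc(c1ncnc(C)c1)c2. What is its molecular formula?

C11H10N2

Heavy atoms from the SMILES: 11 C, 2 N.
Implicit hydrogens by atom environment:
  7 × C (aromatic): 1 H each → 7
  3 × C (aromatic): no H
  2 × N (aromatic): no H
  1 × C: 3 H
  Total hydrogens = 10.
Molecular formula: C11H10N2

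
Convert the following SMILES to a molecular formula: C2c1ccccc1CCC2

C10H12

Heavy atoms from the SMILES: 10 C.
Implicit hydrogens by atom environment:
  4 × C: 2 H each → 8
  4 × C (aromatic): 1 H each → 4
  2 × C (aromatic): no H
  Total hydrogens = 12.
Molecular formula: C10H12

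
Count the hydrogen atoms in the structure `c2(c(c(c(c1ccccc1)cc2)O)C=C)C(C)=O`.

14

Hydrogens are implicit in SMILES; fill each atom to its normal valence:
  7 × C (aromatic): 1 H each → 7
  5 × C (aromatic): no H
  1 × C: 3 H
  1 × C: 2 H
  1 × C: 1 H
  1 × C: no H
  1 × O: 1 H
  1 × O: no H
  Total hydrogens = 14.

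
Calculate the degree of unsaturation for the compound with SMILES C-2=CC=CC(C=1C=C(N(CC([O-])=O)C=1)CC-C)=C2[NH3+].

Molecular formula from the SMILES: C15H18N2O2.
DoU = (2C + 2 + N − H − X)/2 = (2·15 + 2 + 2 − 18 − 0)/2 = 16/2 = 8.
(Structurally: 2 ring(s) + 6 π bond(s) = 8.)

8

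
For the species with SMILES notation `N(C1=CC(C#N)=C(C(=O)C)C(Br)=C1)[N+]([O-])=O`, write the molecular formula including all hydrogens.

C9H6BrN3O3

Heavy atoms from the SMILES: 1 Br, 9 C, 3 N, 3 O.
Implicit hydrogens by atom environment:
  4 × C (aromatic): no H
  2 × C (aromatic): 1 H each → 2
  2 × C: no H
  2 × O: no H
  1 × Br: no H
  1 × C: 3 H
  1 × N: 1 H
  1 × N: no H
  1 × N (charge +1): no H
  1 × O (charge -1): no H
  Total hydrogens = 6.
Molecular formula: C9H6BrN3O3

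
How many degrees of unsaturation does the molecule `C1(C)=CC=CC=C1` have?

Molecular formula from the SMILES: C7H8.
DoU = (2C + 2 + N − H − X)/2 = (2·7 + 2 + 0 − 8 − 0)/2 = 8/2 = 4.
(Structurally: 1 ring(s) + 3 π bond(s) = 4.)

4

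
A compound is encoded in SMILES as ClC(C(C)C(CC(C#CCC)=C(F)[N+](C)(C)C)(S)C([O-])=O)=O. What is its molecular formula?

C15H21ClFNO3S

Heavy atoms from the SMILES: 15 C, 1 Cl, 1 F, 1 N, 3 O, 1 S.
Implicit hydrogens by atom environment:
  7 × C: no H
  5 × C: 3 H each → 15
  2 × C: 2 H each → 4
  2 × O: no H
  1 × C: 1 H
  1 × Cl: no H
  1 × F: no H
  1 × N (charge +1): no H
  1 × O (charge -1): no H
  1 × S: 1 H
  Total hydrogens = 21.
Molecular formula: C15H21ClFNO3S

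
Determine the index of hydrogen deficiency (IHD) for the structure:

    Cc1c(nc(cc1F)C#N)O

6

Molecular formula from the SMILES: C7H5FN2O.
DoU = (2C + 2 + N − H − X)/2 = (2·7 + 2 + 2 − 5 − 1)/2 = 12/2 = 6.
(Structurally: 1 ring(s) + 5 π bond(s) = 6.)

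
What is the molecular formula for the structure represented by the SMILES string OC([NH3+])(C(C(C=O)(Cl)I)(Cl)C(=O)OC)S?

C6H9Cl2INO4S+

Heavy atoms from the SMILES: 6 C, 2 Cl, 1 I, 1 N, 4 O, 1 S.
Implicit hydrogens by atom environment:
  4 × C: no H
  3 × O: no H
  2 × Cl: no H
  1 × C: 3 H
  1 × C: 1 H
  1 × I: no H
  1 × N (charge +1): 3 H
  1 × O: 1 H
  1 × S: 1 H
  Total hydrogens = 9.
Net charge +1.
Molecular formula: C6H9Cl2INO4S+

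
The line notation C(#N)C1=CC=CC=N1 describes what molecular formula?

Heavy atoms from the SMILES: 6 C, 2 N.
Implicit hydrogens by atom environment:
  4 × C (aromatic): 1 H each → 4
  1 × C (aromatic): no H
  1 × C: no H
  1 × N (aromatic): no H
  1 × N: no H
  Total hydrogens = 4.
Molecular formula: C6H4N2

C6H4N2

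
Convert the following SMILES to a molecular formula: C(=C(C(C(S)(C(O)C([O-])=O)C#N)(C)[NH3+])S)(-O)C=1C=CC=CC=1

Heavy atoms from the SMILES: 14 C, 2 N, 4 O, 2 S.
Implicit hydrogens by atom environment:
  6 × C: no H
  5 × C (aromatic): 1 H each → 5
  2 × O: 1 H each → 2
  2 × S: 1 H each → 2
  1 × C: 3 H
  1 × C: 1 H
  1 × C (aromatic): no H
  1 × N (charge +1): 3 H
  1 × N: no H
  1 × O: no H
  1 × O (charge -1): no H
  Total hydrogens = 16.
Molecular formula: C14H16N2O4S2

C14H16N2O4S2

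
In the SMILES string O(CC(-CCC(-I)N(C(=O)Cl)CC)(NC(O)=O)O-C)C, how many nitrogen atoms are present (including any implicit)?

The symbol for nitrogen appears 2 times in the SMILES.

2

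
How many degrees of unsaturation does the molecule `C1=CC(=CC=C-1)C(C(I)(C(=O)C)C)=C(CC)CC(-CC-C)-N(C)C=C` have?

Molecular formula from the SMILES: C22H32INO.
DoU = (2C + 2 + N − H − X)/2 = (2·22 + 2 + 1 − 32 − 1)/2 = 14/2 = 7.
(Structurally: 1 ring(s) + 6 π bond(s) = 7.)

7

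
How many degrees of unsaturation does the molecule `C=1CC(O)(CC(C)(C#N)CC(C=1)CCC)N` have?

4

Molecular formula from the SMILES: C13H22N2O.
DoU = (2C + 2 + N − H − X)/2 = (2·13 + 2 + 2 − 22 − 0)/2 = 8/2 = 4.
(Structurally: 1 ring(s) + 3 π bond(s) = 4.)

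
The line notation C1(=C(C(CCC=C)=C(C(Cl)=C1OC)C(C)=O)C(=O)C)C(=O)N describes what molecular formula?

C16H18ClNO4

Heavy atoms from the SMILES: 16 C, 1 Cl, 1 N, 4 O.
Implicit hydrogens by atom environment:
  6 × C (aromatic): no H
  4 × O: no H
  3 × C: 3 H each → 9
  3 × C: 2 H each → 6
  3 × C: no H
  1 × C: 1 H
  1 × Cl: no H
  1 × N: 2 H
  Total hydrogens = 18.
Molecular formula: C16H18ClNO4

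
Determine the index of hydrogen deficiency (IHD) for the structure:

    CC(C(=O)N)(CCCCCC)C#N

3

Molecular formula from the SMILES: C10H18N2O.
DoU = (2C + 2 + N − H − X)/2 = (2·10 + 2 + 2 − 18 − 0)/2 = 6/2 = 3.
(Structurally: 0 ring(s) + 3 π bond(s) = 3.)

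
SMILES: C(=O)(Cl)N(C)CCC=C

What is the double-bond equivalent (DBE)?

2

Molecular formula from the SMILES: C6H10ClNO.
DoU = (2C + 2 + N − H − X)/2 = (2·6 + 2 + 1 − 10 − 1)/2 = 4/2 = 2.
(Structurally: 0 ring(s) + 2 π bond(s) = 2.)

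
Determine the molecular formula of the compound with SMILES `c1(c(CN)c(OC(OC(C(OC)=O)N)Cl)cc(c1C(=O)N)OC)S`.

Heavy atoms from the SMILES: 13 C, 1 Cl, 3 N, 6 O, 1 S.
Implicit hydrogens by atom environment:
  6 × O: no H
  5 × C (aromatic): no H
  3 × N: 2 H each → 6
  2 × C: 3 H each → 6
  2 × C: 1 H each → 2
  2 × C: no H
  1 × C: 2 H
  1 × C (aromatic): 1 H
  1 × Cl: no H
  1 × S: 1 H
  Total hydrogens = 18.
Molecular formula: C13H18ClN3O6S

C13H18ClN3O6S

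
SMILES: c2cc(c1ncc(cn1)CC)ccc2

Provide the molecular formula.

C12H12N2

Heavy atoms from the SMILES: 12 C, 2 N.
Implicit hydrogens by atom environment:
  7 × C (aromatic): 1 H each → 7
  3 × C (aromatic): no H
  2 × N (aromatic): no H
  1 × C: 3 H
  1 × C: 2 H
  Total hydrogens = 12.
Molecular formula: C12H12N2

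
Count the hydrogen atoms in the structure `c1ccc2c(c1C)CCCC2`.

14

Hydrogens are implicit in SMILES; fill each atom to its normal valence:
  4 × C: 2 H each → 8
  3 × C (aromatic): 1 H each → 3
  3 × C (aromatic): no H
  1 × C: 3 H
  Total hydrogens = 14.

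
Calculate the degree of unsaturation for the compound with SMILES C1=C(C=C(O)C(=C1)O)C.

4

Molecular formula from the SMILES: C7H8O2.
DoU = (2C + 2 + N − H − X)/2 = (2·7 + 2 + 0 − 8 − 0)/2 = 8/2 = 4.
(Structurally: 1 ring(s) + 3 π bond(s) = 4.)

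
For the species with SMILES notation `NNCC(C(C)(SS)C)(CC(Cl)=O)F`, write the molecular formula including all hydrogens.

C7H14ClFN2OS2

Heavy atoms from the SMILES: 7 C, 1 Cl, 1 F, 2 N, 1 O, 2 S.
Implicit hydrogens by atom environment:
  3 × C: no H
  2 × C: 3 H each → 6
  2 × C: 2 H each → 4
  1 × Cl: no H
  1 × F: no H
  1 × N: 2 H
  1 × N: 1 H
  1 × O: no H
  1 × S: 1 H
  1 × S: no H
  Total hydrogens = 14.
Molecular formula: C7H14ClFN2OS2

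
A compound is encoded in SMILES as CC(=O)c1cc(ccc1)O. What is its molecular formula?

C8H8O2

Heavy atoms from the SMILES: 8 C, 2 O.
Implicit hydrogens by atom environment:
  4 × C (aromatic): 1 H each → 4
  2 × C (aromatic): no H
  1 × C: 3 H
  1 × C: no H
  1 × O: 1 H
  1 × O: no H
  Total hydrogens = 8.
Molecular formula: C8H8O2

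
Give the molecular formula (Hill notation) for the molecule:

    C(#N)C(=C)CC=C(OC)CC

C9H13NO

Heavy atoms from the SMILES: 9 C, 1 N, 1 O.
Implicit hydrogens by atom environment:
  3 × C: 2 H each → 6
  3 × C: no H
  2 × C: 3 H each → 6
  1 × C: 1 H
  1 × N: no H
  1 × O: no H
  Total hydrogens = 13.
Molecular formula: C9H13NO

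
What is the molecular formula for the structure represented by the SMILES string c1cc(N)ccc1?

C6H7N

Heavy atoms from the SMILES: 6 C, 1 N.
Implicit hydrogens by atom environment:
  5 × C (aromatic): 1 H each → 5
  1 × C (aromatic): no H
  1 × N: 2 H
  Total hydrogens = 7.
Molecular formula: C6H7N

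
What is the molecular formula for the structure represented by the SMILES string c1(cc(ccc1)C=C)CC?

C10H12

Heavy atoms from the SMILES: 10 C.
Implicit hydrogens by atom environment:
  4 × C (aromatic): 1 H each → 4
  2 × C: 2 H each → 4
  2 × C (aromatic): no H
  1 × C: 3 H
  1 × C: 1 H
  Total hydrogens = 12.
Molecular formula: C10H12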